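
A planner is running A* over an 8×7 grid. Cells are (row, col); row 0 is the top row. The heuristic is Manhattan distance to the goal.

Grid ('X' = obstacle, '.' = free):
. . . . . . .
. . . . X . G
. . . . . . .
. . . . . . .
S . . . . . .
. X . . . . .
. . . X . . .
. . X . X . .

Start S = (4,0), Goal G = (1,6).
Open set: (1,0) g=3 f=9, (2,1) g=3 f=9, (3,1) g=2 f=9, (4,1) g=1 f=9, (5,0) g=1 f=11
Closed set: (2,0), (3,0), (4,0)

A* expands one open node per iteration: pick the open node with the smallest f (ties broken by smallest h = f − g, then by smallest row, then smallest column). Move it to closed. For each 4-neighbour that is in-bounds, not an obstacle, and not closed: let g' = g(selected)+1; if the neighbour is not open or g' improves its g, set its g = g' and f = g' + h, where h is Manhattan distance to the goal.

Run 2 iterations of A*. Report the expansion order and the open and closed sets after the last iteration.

order=[(1,0) → (1,1)]; open=[(0,0) g=4 f=11, (0,1) g=5 f=11, (1,2) g=5 f=9, (2,1) g=3 f=9, (3,1) g=2 f=9, (4,1) g=1 f=9, (5,0) g=1 f=11]; closed=[(1,0), (1,1), (2,0), (3,0), (4,0)]

step 1: expand (1,0) (f=9, h=6) → closed; open now [(0,0) g=4 f=11, (1,1) g=4 f=9, (2,1) g=3 f=9, (3,1) g=2 f=9, (4,1) g=1 f=9, (5,0) g=1 f=11]
step 2: expand (1,1) (f=9, h=5) → closed; open now [(0,0) g=4 f=11, (0,1) g=5 f=11, (1,2) g=5 f=9, (2,1) g=3 f=9, (3,1) g=2 f=9, (4,1) g=1 f=9, (5,0) g=1 f=11]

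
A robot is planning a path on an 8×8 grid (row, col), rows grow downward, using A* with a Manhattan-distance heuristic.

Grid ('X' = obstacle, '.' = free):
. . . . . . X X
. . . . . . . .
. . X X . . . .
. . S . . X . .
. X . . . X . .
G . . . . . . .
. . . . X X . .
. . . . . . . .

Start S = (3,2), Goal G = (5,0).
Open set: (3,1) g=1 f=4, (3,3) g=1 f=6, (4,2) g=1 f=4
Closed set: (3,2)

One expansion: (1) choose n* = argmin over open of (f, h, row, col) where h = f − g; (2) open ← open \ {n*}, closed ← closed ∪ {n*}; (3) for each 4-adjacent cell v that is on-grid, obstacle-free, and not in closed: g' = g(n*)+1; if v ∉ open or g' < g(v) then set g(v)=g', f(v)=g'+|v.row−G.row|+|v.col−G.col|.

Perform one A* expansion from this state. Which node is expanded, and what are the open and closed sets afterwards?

step 1: expand (3,1) (f=4, h=3) → closed; open now [(2,1) g=2 f=6, (3,0) g=2 f=4, (3,3) g=1 f=6, (4,2) g=1 f=4]

expanded=(3,1); open=[(2,1) g=2 f=6, (3,0) g=2 f=4, (3,3) g=1 f=6, (4,2) g=1 f=4]; closed=[(3,1), (3,2)]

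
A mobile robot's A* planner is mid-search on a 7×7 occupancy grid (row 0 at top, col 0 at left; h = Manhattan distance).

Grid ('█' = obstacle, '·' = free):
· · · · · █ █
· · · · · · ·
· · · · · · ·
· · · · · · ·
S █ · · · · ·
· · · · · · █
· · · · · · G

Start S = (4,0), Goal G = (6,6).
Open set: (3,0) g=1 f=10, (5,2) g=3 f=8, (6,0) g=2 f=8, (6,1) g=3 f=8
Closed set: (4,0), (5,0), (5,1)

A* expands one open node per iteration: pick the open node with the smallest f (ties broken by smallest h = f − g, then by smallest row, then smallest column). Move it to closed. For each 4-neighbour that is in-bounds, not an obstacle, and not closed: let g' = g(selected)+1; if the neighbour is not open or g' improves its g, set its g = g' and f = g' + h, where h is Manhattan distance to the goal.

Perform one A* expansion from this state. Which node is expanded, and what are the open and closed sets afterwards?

step 1: expand (5,2) (f=8, h=5) → closed; open now [(3,0) g=1 f=10, (4,2) g=4 f=10, (5,3) g=4 f=8, (6,0) g=2 f=8, (6,1) g=3 f=8, (6,2) g=4 f=8]

expanded=(5,2); open=[(3,0) g=1 f=10, (4,2) g=4 f=10, (5,3) g=4 f=8, (6,0) g=2 f=8, (6,1) g=3 f=8, (6,2) g=4 f=8]; closed=[(4,0), (5,0), (5,1), (5,2)]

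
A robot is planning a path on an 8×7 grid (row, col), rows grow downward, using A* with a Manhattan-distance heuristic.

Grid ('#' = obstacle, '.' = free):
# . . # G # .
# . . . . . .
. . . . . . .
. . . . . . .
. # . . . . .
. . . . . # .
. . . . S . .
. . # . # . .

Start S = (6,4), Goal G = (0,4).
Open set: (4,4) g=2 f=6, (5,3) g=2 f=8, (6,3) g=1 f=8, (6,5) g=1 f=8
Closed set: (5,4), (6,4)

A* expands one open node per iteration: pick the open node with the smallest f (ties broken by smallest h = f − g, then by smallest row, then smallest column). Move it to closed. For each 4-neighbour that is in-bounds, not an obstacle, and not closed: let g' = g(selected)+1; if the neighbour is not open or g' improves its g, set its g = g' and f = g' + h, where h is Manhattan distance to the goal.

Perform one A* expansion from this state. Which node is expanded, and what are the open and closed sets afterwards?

step 1: expand (4,4) (f=6, h=4) → closed; open now [(3,4) g=3 f=6, (4,3) g=3 f=8, (4,5) g=3 f=8, (5,3) g=2 f=8, (6,3) g=1 f=8, (6,5) g=1 f=8]

expanded=(4,4); open=[(3,4) g=3 f=6, (4,3) g=3 f=8, (4,5) g=3 f=8, (5,3) g=2 f=8, (6,3) g=1 f=8, (6,5) g=1 f=8]; closed=[(4,4), (5,4), (6,4)]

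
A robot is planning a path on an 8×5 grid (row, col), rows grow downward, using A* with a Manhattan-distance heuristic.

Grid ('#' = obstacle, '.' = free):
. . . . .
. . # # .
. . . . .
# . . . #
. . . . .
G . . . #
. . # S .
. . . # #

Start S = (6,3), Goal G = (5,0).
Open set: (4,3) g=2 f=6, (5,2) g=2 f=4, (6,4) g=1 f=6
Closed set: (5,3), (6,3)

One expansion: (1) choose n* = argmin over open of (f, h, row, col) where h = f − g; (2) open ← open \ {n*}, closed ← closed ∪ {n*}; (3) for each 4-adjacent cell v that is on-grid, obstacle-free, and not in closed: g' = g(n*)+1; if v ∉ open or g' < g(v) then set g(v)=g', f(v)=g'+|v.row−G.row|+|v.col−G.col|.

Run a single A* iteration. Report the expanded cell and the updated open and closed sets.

step 1: expand (5,2) (f=4, h=2) → closed; open now [(4,2) g=3 f=6, (4,3) g=2 f=6, (5,1) g=3 f=4, (6,4) g=1 f=6]

expanded=(5,2); open=[(4,2) g=3 f=6, (4,3) g=2 f=6, (5,1) g=3 f=4, (6,4) g=1 f=6]; closed=[(5,2), (5,3), (6,3)]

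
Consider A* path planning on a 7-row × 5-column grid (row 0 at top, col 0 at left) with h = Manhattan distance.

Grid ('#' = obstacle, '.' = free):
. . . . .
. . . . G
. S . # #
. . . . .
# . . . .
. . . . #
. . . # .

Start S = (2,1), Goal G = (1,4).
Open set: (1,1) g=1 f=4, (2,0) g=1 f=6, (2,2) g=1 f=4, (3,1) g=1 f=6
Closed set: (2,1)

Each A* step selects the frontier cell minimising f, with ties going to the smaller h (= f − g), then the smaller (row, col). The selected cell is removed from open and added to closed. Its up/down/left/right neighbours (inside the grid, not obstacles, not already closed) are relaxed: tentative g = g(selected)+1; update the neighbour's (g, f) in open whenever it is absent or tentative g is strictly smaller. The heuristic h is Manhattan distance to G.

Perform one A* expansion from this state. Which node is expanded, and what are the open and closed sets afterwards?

expanded=(1,1); open=[(0,1) g=2 f=6, (1,0) g=2 f=6, (1,2) g=2 f=4, (2,0) g=1 f=6, (2,2) g=1 f=4, (3,1) g=1 f=6]; closed=[(1,1), (2,1)]

step 1: expand (1,1) (f=4, h=3) → closed; open now [(0,1) g=2 f=6, (1,0) g=2 f=6, (1,2) g=2 f=4, (2,0) g=1 f=6, (2,2) g=1 f=4, (3,1) g=1 f=6]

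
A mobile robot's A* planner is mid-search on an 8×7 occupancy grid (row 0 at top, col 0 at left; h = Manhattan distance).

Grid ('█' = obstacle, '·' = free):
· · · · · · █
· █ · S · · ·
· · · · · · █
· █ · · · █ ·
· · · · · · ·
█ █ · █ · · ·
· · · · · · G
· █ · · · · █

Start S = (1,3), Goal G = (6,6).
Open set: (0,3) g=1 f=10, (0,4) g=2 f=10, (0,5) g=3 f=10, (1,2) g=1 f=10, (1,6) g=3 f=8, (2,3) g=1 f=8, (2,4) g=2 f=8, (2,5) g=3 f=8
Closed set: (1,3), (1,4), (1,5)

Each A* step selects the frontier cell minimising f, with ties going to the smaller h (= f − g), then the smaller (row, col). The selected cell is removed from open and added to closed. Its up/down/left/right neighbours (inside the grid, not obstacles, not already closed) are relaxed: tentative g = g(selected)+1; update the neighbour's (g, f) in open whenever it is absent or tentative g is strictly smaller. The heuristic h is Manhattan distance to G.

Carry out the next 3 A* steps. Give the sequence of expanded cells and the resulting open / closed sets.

order=[(1,6) → (2,5) → (2,4)]; open=[(0,3) g=1 f=10, (0,4) g=2 f=10, (0,5) g=3 f=10, (1,2) g=1 f=10, (2,3) g=1 f=8, (3,4) g=3 f=8]; closed=[(1,3), (1,4), (1,5), (1,6), (2,4), (2,5)]

step 1: expand (1,6) (f=8, h=5) → closed; open now [(0,3) g=1 f=10, (0,4) g=2 f=10, (0,5) g=3 f=10, (1,2) g=1 f=10, (2,3) g=1 f=8, (2,4) g=2 f=8, (2,5) g=3 f=8]
step 2: expand (2,5) (f=8, h=5) → closed; open now [(0,3) g=1 f=10, (0,4) g=2 f=10, (0,5) g=3 f=10, (1,2) g=1 f=10, (2,3) g=1 f=8, (2,4) g=2 f=8]
step 3: expand (2,4) (f=8, h=6) → closed; open now [(0,3) g=1 f=10, (0,4) g=2 f=10, (0,5) g=3 f=10, (1,2) g=1 f=10, (2,3) g=1 f=8, (3,4) g=3 f=8]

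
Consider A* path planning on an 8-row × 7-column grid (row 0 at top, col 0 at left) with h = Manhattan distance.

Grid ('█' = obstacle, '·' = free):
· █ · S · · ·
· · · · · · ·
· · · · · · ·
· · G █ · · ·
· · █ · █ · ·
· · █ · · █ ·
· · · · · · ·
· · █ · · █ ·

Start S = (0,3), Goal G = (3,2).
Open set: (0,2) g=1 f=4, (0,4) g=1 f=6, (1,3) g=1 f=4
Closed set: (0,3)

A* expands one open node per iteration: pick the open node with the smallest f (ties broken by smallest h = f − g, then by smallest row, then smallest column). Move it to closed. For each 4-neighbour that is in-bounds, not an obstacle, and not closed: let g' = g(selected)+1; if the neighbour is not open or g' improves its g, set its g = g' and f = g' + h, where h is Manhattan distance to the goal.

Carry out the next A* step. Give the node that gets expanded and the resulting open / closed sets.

step 1: expand (0,2) (f=4, h=3) → closed; open now [(0,4) g=1 f=6, (1,2) g=2 f=4, (1,3) g=1 f=4]

expanded=(0,2); open=[(0,4) g=1 f=6, (1,2) g=2 f=4, (1,3) g=1 f=4]; closed=[(0,2), (0,3)]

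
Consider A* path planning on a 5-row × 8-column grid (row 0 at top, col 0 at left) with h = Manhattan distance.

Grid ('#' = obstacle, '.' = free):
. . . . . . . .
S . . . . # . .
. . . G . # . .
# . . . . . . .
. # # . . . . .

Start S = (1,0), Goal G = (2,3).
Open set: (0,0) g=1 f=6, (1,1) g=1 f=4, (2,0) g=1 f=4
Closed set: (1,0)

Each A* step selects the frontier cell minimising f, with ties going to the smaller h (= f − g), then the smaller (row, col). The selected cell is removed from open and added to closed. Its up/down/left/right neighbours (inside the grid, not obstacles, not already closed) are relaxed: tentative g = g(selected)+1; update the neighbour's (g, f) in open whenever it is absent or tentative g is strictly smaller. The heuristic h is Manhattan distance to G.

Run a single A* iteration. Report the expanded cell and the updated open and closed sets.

step 1: expand (1,1) (f=4, h=3) → closed; open now [(0,0) g=1 f=6, (0,1) g=2 f=6, (1,2) g=2 f=4, (2,0) g=1 f=4, (2,1) g=2 f=4]

expanded=(1,1); open=[(0,0) g=1 f=6, (0,1) g=2 f=6, (1,2) g=2 f=4, (2,0) g=1 f=4, (2,1) g=2 f=4]; closed=[(1,0), (1,1)]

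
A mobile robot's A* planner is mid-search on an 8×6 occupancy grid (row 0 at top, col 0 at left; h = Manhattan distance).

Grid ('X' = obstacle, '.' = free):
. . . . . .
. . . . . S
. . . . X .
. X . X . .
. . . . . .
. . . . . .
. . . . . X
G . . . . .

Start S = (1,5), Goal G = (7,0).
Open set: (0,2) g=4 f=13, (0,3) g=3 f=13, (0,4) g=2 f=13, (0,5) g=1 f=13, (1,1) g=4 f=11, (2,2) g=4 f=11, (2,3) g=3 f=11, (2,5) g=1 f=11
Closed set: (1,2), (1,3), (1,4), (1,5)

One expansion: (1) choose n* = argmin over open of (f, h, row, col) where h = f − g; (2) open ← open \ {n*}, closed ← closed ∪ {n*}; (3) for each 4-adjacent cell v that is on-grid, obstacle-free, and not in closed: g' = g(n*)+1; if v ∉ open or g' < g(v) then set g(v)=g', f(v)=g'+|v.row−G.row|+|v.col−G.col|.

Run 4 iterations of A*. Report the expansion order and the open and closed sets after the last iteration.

order=[(1,1) → (1,0) → (2,0) → (3,0)]; open=[(0,0) g=6 f=13, (0,1) g=5 f=13, (0,2) g=4 f=13, (0,3) g=3 f=13, (0,4) g=2 f=13, (0,5) g=1 f=13, (2,1) g=5 f=11, (2,2) g=4 f=11, (2,3) g=3 f=11, (2,5) g=1 f=11, (4,0) g=8 f=11]; closed=[(1,0), (1,1), (1,2), (1,3), (1,4), (1,5), (2,0), (3,0)]

step 1: expand (1,1) (f=11, h=7) → closed; open now [(0,1) g=5 f=13, (0,2) g=4 f=13, (0,3) g=3 f=13, (0,4) g=2 f=13, (0,5) g=1 f=13, (1,0) g=5 f=11, (2,1) g=5 f=11, (2,2) g=4 f=11, (2,3) g=3 f=11, (2,5) g=1 f=11]
step 2: expand (1,0) (f=11, h=6) → closed; open now [(0,0) g=6 f=13, (0,1) g=5 f=13, (0,2) g=4 f=13, (0,3) g=3 f=13, (0,4) g=2 f=13, (0,5) g=1 f=13, (2,0) g=6 f=11, (2,1) g=5 f=11, (2,2) g=4 f=11, (2,3) g=3 f=11, (2,5) g=1 f=11]
step 3: expand (2,0) (f=11, h=5) → closed; open now [(0,0) g=6 f=13, (0,1) g=5 f=13, (0,2) g=4 f=13, (0,3) g=3 f=13, (0,4) g=2 f=13, (0,5) g=1 f=13, (2,1) g=5 f=11, (2,2) g=4 f=11, (2,3) g=3 f=11, (2,5) g=1 f=11, (3,0) g=7 f=11]
step 4: expand (3,0) (f=11, h=4) → closed; open now [(0,0) g=6 f=13, (0,1) g=5 f=13, (0,2) g=4 f=13, (0,3) g=3 f=13, (0,4) g=2 f=13, (0,5) g=1 f=13, (2,1) g=5 f=11, (2,2) g=4 f=11, (2,3) g=3 f=11, (2,5) g=1 f=11, (4,0) g=8 f=11]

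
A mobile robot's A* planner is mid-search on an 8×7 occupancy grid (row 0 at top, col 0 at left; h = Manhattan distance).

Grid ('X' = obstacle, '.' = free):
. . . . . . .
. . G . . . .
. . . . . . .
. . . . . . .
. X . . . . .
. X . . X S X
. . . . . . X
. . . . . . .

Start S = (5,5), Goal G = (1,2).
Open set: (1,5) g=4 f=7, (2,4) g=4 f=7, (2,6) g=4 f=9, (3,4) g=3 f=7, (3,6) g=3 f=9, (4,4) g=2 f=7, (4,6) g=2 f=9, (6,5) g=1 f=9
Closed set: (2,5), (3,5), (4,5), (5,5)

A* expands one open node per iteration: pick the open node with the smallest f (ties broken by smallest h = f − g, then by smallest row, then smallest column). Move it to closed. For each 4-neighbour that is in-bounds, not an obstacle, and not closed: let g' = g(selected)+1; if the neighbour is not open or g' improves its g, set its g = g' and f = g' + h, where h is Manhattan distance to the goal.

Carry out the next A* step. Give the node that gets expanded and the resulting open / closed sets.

step 1: expand (1,5) (f=7, h=3) → closed; open now [(0,5) g=5 f=9, (1,4) g=5 f=7, (1,6) g=5 f=9, (2,4) g=4 f=7, (2,6) g=4 f=9, (3,4) g=3 f=7, (3,6) g=3 f=9, (4,4) g=2 f=7, (4,6) g=2 f=9, (6,5) g=1 f=9]

expanded=(1,5); open=[(0,5) g=5 f=9, (1,4) g=5 f=7, (1,6) g=5 f=9, (2,4) g=4 f=7, (2,6) g=4 f=9, (3,4) g=3 f=7, (3,6) g=3 f=9, (4,4) g=2 f=7, (4,6) g=2 f=9, (6,5) g=1 f=9]; closed=[(1,5), (2,5), (3,5), (4,5), (5,5)]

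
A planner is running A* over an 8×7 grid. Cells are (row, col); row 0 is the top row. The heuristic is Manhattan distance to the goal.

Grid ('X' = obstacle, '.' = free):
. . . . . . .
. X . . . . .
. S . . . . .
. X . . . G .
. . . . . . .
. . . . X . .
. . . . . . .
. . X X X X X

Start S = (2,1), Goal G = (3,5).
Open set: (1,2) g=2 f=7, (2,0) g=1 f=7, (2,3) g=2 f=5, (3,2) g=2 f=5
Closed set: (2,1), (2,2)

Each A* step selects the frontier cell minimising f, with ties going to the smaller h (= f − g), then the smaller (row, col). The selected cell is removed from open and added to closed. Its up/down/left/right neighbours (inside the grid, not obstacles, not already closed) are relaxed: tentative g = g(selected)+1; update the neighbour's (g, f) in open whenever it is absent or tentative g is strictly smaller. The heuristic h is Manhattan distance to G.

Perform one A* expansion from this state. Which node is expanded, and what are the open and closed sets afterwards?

step 1: expand (2,3) (f=5, h=3) → closed; open now [(1,2) g=2 f=7, (1,3) g=3 f=7, (2,0) g=1 f=7, (2,4) g=3 f=5, (3,2) g=2 f=5, (3,3) g=3 f=5]

expanded=(2,3); open=[(1,2) g=2 f=7, (1,3) g=3 f=7, (2,0) g=1 f=7, (2,4) g=3 f=5, (3,2) g=2 f=5, (3,3) g=3 f=5]; closed=[(2,1), (2,2), (2,3)]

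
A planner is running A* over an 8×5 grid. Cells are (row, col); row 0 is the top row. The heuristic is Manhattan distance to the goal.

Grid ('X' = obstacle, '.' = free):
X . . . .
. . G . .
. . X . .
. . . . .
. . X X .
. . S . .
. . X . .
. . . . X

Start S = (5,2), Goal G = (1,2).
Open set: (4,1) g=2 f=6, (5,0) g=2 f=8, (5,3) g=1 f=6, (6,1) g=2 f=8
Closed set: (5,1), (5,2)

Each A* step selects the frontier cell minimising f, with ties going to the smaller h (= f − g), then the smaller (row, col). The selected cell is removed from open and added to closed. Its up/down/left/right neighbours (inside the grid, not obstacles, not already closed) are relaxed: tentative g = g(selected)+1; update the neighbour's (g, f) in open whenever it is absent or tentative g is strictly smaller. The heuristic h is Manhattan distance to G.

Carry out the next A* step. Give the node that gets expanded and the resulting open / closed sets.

expanded=(4,1); open=[(3,1) g=3 f=6, (4,0) g=3 f=8, (5,0) g=2 f=8, (5,3) g=1 f=6, (6,1) g=2 f=8]; closed=[(4,1), (5,1), (5,2)]

step 1: expand (4,1) (f=6, h=4) → closed; open now [(3,1) g=3 f=6, (4,0) g=3 f=8, (5,0) g=2 f=8, (5,3) g=1 f=6, (6,1) g=2 f=8]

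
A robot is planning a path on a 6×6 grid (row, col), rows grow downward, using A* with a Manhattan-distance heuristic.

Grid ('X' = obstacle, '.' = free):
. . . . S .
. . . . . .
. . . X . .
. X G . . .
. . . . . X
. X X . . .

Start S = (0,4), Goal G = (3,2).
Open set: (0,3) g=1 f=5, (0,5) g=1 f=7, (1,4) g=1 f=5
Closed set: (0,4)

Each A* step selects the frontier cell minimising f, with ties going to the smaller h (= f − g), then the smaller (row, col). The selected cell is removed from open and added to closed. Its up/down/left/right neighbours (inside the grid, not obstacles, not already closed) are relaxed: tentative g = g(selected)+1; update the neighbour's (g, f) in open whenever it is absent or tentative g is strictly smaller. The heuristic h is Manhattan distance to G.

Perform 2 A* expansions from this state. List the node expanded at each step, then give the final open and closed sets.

step 1: expand (0,3) (f=5, h=4) → closed; open now [(0,2) g=2 f=5, (0,5) g=1 f=7, (1,3) g=2 f=5, (1,4) g=1 f=5]
step 2: expand (0,2) (f=5, h=3) → closed; open now [(0,1) g=3 f=7, (0,5) g=1 f=7, (1,2) g=3 f=5, (1,3) g=2 f=5, (1,4) g=1 f=5]

order=[(0,3) → (0,2)]; open=[(0,1) g=3 f=7, (0,5) g=1 f=7, (1,2) g=3 f=5, (1,3) g=2 f=5, (1,4) g=1 f=5]; closed=[(0,2), (0,3), (0,4)]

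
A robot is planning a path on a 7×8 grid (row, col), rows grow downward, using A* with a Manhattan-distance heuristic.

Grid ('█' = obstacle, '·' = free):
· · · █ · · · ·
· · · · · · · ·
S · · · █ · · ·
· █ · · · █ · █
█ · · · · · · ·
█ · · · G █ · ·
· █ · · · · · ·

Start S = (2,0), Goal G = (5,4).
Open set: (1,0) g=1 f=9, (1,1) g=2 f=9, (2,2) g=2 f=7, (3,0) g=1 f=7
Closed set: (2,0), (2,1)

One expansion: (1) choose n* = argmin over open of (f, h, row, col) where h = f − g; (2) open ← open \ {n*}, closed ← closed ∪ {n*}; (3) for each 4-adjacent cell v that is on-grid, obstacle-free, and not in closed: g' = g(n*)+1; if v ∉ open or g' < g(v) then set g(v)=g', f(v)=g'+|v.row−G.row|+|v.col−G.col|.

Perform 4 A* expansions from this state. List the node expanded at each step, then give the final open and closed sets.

order=[(2,2) → (2,3) → (3,3) → (3,4)]; open=[(1,0) g=1 f=9, (1,1) g=2 f=9, (1,2) g=3 f=9, (1,3) g=4 f=9, (3,0) g=1 f=7, (3,2) g=3 f=7, (4,3) g=5 f=7, (4,4) g=6 f=7]; closed=[(2,0), (2,1), (2,2), (2,3), (3,3), (3,4)]

step 1: expand (2,2) (f=7, h=5) → closed; open now [(1,0) g=1 f=9, (1,1) g=2 f=9, (1,2) g=3 f=9, (2,3) g=3 f=7, (3,0) g=1 f=7, (3,2) g=3 f=7]
step 2: expand (2,3) (f=7, h=4) → closed; open now [(1,0) g=1 f=9, (1,1) g=2 f=9, (1,2) g=3 f=9, (1,3) g=4 f=9, (3,0) g=1 f=7, (3,2) g=3 f=7, (3,3) g=4 f=7]
step 3: expand (3,3) (f=7, h=3) → closed; open now [(1,0) g=1 f=9, (1,1) g=2 f=9, (1,2) g=3 f=9, (1,3) g=4 f=9, (3,0) g=1 f=7, (3,2) g=3 f=7, (3,4) g=5 f=7, (4,3) g=5 f=7]
step 4: expand (3,4) (f=7, h=2) → closed; open now [(1,0) g=1 f=9, (1,1) g=2 f=9, (1,2) g=3 f=9, (1,3) g=4 f=9, (3,0) g=1 f=7, (3,2) g=3 f=7, (4,3) g=5 f=7, (4,4) g=6 f=7]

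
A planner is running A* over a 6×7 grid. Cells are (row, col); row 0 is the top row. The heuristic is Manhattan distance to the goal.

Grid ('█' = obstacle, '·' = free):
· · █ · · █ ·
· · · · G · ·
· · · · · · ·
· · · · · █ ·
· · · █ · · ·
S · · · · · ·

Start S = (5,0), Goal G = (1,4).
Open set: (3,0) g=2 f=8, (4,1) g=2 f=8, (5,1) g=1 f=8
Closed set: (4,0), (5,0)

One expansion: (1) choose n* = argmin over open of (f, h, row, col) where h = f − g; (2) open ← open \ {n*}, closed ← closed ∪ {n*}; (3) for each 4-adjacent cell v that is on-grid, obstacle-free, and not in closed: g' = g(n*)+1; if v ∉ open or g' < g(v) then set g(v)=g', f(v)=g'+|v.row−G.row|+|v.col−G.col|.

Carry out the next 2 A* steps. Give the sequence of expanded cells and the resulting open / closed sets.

step 1: expand (3,0) (f=8, h=6) → closed; open now [(2,0) g=3 f=8, (3,1) g=3 f=8, (4,1) g=2 f=8, (5,1) g=1 f=8]
step 2: expand (2,0) (f=8, h=5) → closed; open now [(1,0) g=4 f=8, (2,1) g=4 f=8, (3,1) g=3 f=8, (4,1) g=2 f=8, (5,1) g=1 f=8]

order=[(3,0) → (2,0)]; open=[(1,0) g=4 f=8, (2,1) g=4 f=8, (3,1) g=3 f=8, (4,1) g=2 f=8, (5,1) g=1 f=8]; closed=[(2,0), (3,0), (4,0), (5,0)]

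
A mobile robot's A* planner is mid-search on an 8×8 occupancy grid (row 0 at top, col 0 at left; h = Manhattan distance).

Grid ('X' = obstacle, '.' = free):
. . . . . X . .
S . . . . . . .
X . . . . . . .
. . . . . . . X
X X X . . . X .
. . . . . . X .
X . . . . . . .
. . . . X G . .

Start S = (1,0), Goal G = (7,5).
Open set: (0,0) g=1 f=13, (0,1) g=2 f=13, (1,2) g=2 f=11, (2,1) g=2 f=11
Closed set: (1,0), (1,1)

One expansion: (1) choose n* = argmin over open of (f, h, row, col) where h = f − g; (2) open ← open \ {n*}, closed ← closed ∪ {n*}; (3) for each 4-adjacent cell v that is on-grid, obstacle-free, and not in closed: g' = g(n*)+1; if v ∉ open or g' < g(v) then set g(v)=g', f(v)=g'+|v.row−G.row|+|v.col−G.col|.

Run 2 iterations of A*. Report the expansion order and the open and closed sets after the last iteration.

step 1: expand (1,2) (f=11, h=9) → closed; open now [(0,0) g=1 f=13, (0,1) g=2 f=13, (0,2) g=3 f=13, (1,3) g=3 f=11, (2,1) g=2 f=11, (2,2) g=3 f=11]
step 2: expand (1,3) (f=11, h=8) → closed; open now [(0,0) g=1 f=13, (0,1) g=2 f=13, (0,2) g=3 f=13, (0,3) g=4 f=13, (1,4) g=4 f=11, (2,1) g=2 f=11, (2,2) g=3 f=11, (2,3) g=4 f=11]

order=[(1,2) → (1,3)]; open=[(0,0) g=1 f=13, (0,1) g=2 f=13, (0,2) g=3 f=13, (0,3) g=4 f=13, (1,4) g=4 f=11, (2,1) g=2 f=11, (2,2) g=3 f=11, (2,3) g=4 f=11]; closed=[(1,0), (1,1), (1,2), (1,3)]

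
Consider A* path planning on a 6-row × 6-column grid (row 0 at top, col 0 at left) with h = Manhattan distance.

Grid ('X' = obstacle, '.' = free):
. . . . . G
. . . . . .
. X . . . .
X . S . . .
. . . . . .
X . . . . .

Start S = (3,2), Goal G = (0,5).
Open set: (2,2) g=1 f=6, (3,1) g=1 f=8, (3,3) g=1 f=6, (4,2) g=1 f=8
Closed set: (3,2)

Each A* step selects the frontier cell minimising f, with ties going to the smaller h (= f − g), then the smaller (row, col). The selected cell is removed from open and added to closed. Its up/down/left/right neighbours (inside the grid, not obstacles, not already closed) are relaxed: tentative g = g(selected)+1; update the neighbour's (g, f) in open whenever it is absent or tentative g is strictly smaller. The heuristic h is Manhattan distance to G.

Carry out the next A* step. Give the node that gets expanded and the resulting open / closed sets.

step 1: expand (2,2) (f=6, h=5) → closed; open now [(1,2) g=2 f=6, (2,3) g=2 f=6, (3,1) g=1 f=8, (3,3) g=1 f=6, (4,2) g=1 f=8]

expanded=(2,2); open=[(1,2) g=2 f=6, (2,3) g=2 f=6, (3,1) g=1 f=8, (3,3) g=1 f=6, (4,2) g=1 f=8]; closed=[(2,2), (3,2)]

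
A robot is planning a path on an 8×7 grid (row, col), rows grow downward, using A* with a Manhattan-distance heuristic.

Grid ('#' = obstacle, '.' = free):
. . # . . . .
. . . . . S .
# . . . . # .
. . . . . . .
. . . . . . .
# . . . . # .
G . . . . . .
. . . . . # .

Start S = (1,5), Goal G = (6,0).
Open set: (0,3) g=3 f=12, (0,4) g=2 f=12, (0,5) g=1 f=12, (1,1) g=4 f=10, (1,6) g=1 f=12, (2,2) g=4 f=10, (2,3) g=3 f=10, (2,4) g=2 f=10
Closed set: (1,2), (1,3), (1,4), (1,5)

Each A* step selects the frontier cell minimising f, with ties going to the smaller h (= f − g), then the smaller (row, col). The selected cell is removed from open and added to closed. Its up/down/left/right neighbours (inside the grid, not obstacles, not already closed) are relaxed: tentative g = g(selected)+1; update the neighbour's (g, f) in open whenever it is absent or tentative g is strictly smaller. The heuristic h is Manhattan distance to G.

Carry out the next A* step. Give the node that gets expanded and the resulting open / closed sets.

expanded=(1,1); open=[(0,1) g=5 f=12, (0,3) g=3 f=12, (0,4) g=2 f=12, (0,5) g=1 f=12, (1,0) g=5 f=10, (1,6) g=1 f=12, (2,1) g=5 f=10, (2,2) g=4 f=10, (2,3) g=3 f=10, (2,4) g=2 f=10]; closed=[(1,1), (1,2), (1,3), (1,4), (1,5)]

step 1: expand (1,1) (f=10, h=6) → closed; open now [(0,1) g=5 f=12, (0,3) g=3 f=12, (0,4) g=2 f=12, (0,5) g=1 f=12, (1,0) g=5 f=10, (1,6) g=1 f=12, (2,1) g=5 f=10, (2,2) g=4 f=10, (2,3) g=3 f=10, (2,4) g=2 f=10]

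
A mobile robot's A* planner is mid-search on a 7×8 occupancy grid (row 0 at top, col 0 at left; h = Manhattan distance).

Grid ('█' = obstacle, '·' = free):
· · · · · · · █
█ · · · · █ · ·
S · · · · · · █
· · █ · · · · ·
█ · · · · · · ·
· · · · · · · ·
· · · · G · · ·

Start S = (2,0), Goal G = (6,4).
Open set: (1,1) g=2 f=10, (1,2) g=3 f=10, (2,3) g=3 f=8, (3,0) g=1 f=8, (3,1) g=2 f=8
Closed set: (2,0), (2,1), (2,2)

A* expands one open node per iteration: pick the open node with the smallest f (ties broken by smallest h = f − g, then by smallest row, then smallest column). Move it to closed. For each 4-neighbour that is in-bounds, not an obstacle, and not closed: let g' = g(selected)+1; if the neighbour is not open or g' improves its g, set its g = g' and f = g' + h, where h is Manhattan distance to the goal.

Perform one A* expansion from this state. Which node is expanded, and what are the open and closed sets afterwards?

expanded=(2,3); open=[(1,1) g=2 f=10, (1,2) g=3 f=10, (1,3) g=4 f=10, (2,4) g=4 f=8, (3,0) g=1 f=8, (3,1) g=2 f=8, (3,3) g=4 f=8]; closed=[(2,0), (2,1), (2,2), (2,3)]

step 1: expand (2,3) (f=8, h=5) → closed; open now [(1,1) g=2 f=10, (1,2) g=3 f=10, (1,3) g=4 f=10, (2,4) g=4 f=8, (3,0) g=1 f=8, (3,1) g=2 f=8, (3,3) g=4 f=8]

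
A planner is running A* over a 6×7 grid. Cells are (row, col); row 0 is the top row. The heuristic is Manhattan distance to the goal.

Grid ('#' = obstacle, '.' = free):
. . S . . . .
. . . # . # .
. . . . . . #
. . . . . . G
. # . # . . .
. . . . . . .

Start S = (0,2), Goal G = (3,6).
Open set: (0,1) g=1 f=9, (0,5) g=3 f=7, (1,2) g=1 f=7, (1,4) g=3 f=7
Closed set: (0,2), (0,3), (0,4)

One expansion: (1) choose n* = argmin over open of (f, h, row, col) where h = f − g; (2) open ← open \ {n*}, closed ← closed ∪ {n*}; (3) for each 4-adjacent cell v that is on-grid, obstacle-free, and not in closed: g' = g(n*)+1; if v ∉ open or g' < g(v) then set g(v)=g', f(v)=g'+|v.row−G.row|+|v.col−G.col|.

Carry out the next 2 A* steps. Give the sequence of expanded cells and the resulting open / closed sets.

order=[(0,5) → (0,6)]; open=[(0,1) g=1 f=9, (1,2) g=1 f=7, (1,4) g=3 f=7, (1,6) g=5 f=7]; closed=[(0,2), (0,3), (0,4), (0,5), (0,6)]

step 1: expand (0,5) (f=7, h=4) → closed; open now [(0,1) g=1 f=9, (0,6) g=4 f=7, (1,2) g=1 f=7, (1,4) g=3 f=7]
step 2: expand (0,6) (f=7, h=3) → closed; open now [(0,1) g=1 f=9, (1,2) g=1 f=7, (1,4) g=3 f=7, (1,6) g=5 f=7]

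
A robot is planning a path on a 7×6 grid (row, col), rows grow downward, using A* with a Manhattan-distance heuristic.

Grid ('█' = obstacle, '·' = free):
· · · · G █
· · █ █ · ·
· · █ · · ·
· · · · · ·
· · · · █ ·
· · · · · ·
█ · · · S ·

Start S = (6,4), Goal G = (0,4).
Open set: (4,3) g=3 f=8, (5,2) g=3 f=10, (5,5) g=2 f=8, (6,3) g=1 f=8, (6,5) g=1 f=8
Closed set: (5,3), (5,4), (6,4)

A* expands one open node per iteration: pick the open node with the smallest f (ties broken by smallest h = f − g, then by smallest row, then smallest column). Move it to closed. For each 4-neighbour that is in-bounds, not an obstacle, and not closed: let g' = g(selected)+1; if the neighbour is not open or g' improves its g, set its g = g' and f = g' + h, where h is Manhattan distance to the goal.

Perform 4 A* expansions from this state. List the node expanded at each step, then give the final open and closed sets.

order=[(4,3) → (3,3) → (2,3) → (2,4)]; open=[(1,4) g=7 f=8, (2,5) g=7 f=10, (3,2) g=5 f=10, (3,4) g=5 f=8, (4,2) g=4 f=10, (5,2) g=3 f=10, (5,5) g=2 f=8, (6,3) g=1 f=8, (6,5) g=1 f=8]; closed=[(2,3), (2,4), (3,3), (4,3), (5,3), (5,4), (6,4)]

step 1: expand (4,3) (f=8, h=5) → closed; open now [(3,3) g=4 f=8, (4,2) g=4 f=10, (5,2) g=3 f=10, (5,5) g=2 f=8, (6,3) g=1 f=8, (6,5) g=1 f=8]
step 2: expand (3,3) (f=8, h=4) → closed; open now [(2,3) g=5 f=8, (3,2) g=5 f=10, (3,4) g=5 f=8, (4,2) g=4 f=10, (5,2) g=3 f=10, (5,5) g=2 f=8, (6,3) g=1 f=8, (6,5) g=1 f=8]
step 3: expand (2,3) (f=8, h=3) → closed; open now [(2,4) g=6 f=8, (3,2) g=5 f=10, (3,4) g=5 f=8, (4,2) g=4 f=10, (5,2) g=3 f=10, (5,5) g=2 f=8, (6,3) g=1 f=8, (6,5) g=1 f=8]
step 4: expand (2,4) (f=8, h=2) → closed; open now [(1,4) g=7 f=8, (2,5) g=7 f=10, (3,2) g=5 f=10, (3,4) g=5 f=8, (4,2) g=4 f=10, (5,2) g=3 f=10, (5,5) g=2 f=8, (6,3) g=1 f=8, (6,5) g=1 f=8]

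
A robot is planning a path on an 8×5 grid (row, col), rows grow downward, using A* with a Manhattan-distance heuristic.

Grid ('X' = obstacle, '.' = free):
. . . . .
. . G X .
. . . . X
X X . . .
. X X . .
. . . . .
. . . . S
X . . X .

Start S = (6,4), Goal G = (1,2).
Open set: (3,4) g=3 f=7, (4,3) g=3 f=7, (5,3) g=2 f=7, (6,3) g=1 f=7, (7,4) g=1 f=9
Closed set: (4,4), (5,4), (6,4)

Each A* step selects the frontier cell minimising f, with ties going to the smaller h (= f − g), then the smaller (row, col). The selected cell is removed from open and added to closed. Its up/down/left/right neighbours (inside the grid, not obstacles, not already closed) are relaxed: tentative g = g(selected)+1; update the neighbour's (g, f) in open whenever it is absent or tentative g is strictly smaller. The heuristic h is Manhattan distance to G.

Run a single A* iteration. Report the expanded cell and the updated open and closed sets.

expanded=(3,4); open=[(3,3) g=4 f=7, (4,3) g=3 f=7, (5,3) g=2 f=7, (6,3) g=1 f=7, (7,4) g=1 f=9]; closed=[(3,4), (4,4), (5,4), (6,4)]

step 1: expand (3,4) (f=7, h=4) → closed; open now [(3,3) g=4 f=7, (4,3) g=3 f=7, (5,3) g=2 f=7, (6,3) g=1 f=7, (7,4) g=1 f=9]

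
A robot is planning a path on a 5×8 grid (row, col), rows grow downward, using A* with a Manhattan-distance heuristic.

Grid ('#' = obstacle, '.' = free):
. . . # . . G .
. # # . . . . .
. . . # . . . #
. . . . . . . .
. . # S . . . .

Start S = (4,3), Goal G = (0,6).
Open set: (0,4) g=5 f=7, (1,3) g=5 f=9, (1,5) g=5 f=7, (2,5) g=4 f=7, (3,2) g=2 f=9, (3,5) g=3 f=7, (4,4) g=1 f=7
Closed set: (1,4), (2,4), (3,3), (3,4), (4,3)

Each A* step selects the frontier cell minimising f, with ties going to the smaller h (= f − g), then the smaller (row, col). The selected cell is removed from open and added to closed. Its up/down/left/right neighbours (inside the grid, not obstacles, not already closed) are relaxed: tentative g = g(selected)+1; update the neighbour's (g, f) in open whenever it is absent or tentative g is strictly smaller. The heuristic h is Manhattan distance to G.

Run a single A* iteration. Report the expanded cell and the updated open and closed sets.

expanded=(0,4); open=[(0,5) g=6 f=7, (1,3) g=5 f=9, (1,5) g=5 f=7, (2,5) g=4 f=7, (3,2) g=2 f=9, (3,5) g=3 f=7, (4,4) g=1 f=7]; closed=[(0,4), (1,4), (2,4), (3,3), (3,4), (4,3)]

step 1: expand (0,4) (f=7, h=2) → closed; open now [(0,5) g=6 f=7, (1,3) g=5 f=9, (1,5) g=5 f=7, (2,5) g=4 f=7, (3,2) g=2 f=9, (3,5) g=3 f=7, (4,4) g=1 f=7]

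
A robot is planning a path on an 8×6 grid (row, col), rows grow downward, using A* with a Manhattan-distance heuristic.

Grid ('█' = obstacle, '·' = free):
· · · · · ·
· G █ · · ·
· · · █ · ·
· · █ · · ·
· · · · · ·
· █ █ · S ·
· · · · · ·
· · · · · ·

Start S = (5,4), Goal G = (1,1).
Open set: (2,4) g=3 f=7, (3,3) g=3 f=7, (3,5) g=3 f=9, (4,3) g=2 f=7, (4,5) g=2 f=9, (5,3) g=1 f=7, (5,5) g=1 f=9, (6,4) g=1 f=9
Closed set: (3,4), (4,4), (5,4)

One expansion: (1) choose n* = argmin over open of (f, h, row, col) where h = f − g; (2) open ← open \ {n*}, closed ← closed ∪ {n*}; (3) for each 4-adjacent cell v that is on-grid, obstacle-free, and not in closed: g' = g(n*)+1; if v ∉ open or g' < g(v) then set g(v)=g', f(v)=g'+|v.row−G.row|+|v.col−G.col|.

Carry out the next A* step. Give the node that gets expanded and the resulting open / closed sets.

expanded=(2,4); open=[(1,4) g=4 f=7, (2,5) g=4 f=9, (3,3) g=3 f=7, (3,5) g=3 f=9, (4,3) g=2 f=7, (4,5) g=2 f=9, (5,3) g=1 f=7, (5,5) g=1 f=9, (6,4) g=1 f=9]; closed=[(2,4), (3,4), (4,4), (5,4)]

step 1: expand (2,4) (f=7, h=4) → closed; open now [(1,4) g=4 f=7, (2,5) g=4 f=9, (3,3) g=3 f=7, (3,5) g=3 f=9, (4,3) g=2 f=7, (4,5) g=2 f=9, (5,3) g=1 f=7, (5,5) g=1 f=9, (6,4) g=1 f=9]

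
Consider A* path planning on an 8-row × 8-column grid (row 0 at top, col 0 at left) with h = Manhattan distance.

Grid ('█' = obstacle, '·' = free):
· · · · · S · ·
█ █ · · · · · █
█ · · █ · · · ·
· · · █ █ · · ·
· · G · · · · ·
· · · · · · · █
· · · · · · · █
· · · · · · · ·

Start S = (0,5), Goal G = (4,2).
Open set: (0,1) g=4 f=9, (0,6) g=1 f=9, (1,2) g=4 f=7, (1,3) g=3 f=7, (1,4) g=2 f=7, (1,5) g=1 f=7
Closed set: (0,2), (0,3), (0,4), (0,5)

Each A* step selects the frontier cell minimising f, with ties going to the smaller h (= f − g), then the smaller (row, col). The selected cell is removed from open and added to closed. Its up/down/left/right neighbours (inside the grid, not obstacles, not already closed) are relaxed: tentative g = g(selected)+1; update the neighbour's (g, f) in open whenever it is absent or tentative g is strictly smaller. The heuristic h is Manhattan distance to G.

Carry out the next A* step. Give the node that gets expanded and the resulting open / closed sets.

expanded=(1,2); open=[(0,1) g=4 f=9, (0,6) g=1 f=9, (1,3) g=3 f=7, (1,4) g=2 f=7, (1,5) g=1 f=7, (2,2) g=5 f=7]; closed=[(0,2), (0,3), (0,4), (0,5), (1,2)]

step 1: expand (1,2) (f=7, h=3) → closed; open now [(0,1) g=4 f=9, (0,6) g=1 f=9, (1,3) g=3 f=7, (1,4) g=2 f=7, (1,5) g=1 f=7, (2,2) g=5 f=7]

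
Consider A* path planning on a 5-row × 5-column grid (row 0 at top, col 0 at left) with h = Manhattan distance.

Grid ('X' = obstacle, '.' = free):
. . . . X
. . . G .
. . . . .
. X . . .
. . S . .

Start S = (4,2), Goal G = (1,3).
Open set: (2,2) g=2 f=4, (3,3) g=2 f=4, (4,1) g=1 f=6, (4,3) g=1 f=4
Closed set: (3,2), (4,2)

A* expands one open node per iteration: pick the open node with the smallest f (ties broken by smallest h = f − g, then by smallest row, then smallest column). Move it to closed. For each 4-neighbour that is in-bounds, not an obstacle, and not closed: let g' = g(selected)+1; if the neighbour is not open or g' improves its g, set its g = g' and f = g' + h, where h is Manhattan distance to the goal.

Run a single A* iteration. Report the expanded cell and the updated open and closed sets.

step 1: expand (2,2) (f=4, h=2) → closed; open now [(1,2) g=3 f=4, (2,1) g=3 f=6, (2,3) g=3 f=4, (3,3) g=2 f=4, (4,1) g=1 f=6, (4,3) g=1 f=4]

expanded=(2,2); open=[(1,2) g=3 f=4, (2,1) g=3 f=6, (2,3) g=3 f=4, (3,3) g=2 f=4, (4,1) g=1 f=6, (4,3) g=1 f=4]; closed=[(2,2), (3,2), (4,2)]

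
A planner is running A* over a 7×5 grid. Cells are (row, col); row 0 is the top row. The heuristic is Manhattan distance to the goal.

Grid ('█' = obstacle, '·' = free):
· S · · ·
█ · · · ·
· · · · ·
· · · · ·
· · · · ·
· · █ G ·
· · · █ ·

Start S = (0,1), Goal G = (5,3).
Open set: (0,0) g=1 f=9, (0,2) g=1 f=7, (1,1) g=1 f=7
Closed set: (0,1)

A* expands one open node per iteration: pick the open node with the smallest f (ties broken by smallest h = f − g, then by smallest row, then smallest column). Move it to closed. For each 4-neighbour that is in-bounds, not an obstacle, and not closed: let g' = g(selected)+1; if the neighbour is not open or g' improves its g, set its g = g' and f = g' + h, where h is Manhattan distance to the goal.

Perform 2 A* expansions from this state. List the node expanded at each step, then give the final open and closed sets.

step 1: expand (0,2) (f=7, h=6) → closed; open now [(0,0) g=1 f=9, (0,3) g=2 f=7, (1,1) g=1 f=7, (1,2) g=2 f=7]
step 2: expand (0,3) (f=7, h=5) → closed; open now [(0,0) g=1 f=9, (0,4) g=3 f=9, (1,1) g=1 f=7, (1,2) g=2 f=7, (1,3) g=3 f=7]

order=[(0,2) → (0,3)]; open=[(0,0) g=1 f=9, (0,4) g=3 f=9, (1,1) g=1 f=7, (1,2) g=2 f=7, (1,3) g=3 f=7]; closed=[(0,1), (0,2), (0,3)]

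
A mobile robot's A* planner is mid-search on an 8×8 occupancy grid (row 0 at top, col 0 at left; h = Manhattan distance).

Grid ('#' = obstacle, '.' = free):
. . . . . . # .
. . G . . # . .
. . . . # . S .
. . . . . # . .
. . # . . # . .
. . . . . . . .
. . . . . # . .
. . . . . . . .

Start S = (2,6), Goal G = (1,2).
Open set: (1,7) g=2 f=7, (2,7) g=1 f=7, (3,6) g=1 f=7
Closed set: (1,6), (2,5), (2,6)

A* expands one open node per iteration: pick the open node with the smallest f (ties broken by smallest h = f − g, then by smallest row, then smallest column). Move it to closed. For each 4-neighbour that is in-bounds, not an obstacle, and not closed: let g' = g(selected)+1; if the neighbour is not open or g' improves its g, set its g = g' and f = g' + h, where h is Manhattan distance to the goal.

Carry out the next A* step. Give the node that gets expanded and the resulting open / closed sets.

expanded=(1,7); open=[(0,7) g=3 f=9, (2,7) g=1 f=7, (3,6) g=1 f=7]; closed=[(1,6), (1,7), (2,5), (2,6)]

step 1: expand (1,7) (f=7, h=5) → closed; open now [(0,7) g=3 f=9, (2,7) g=1 f=7, (3,6) g=1 f=7]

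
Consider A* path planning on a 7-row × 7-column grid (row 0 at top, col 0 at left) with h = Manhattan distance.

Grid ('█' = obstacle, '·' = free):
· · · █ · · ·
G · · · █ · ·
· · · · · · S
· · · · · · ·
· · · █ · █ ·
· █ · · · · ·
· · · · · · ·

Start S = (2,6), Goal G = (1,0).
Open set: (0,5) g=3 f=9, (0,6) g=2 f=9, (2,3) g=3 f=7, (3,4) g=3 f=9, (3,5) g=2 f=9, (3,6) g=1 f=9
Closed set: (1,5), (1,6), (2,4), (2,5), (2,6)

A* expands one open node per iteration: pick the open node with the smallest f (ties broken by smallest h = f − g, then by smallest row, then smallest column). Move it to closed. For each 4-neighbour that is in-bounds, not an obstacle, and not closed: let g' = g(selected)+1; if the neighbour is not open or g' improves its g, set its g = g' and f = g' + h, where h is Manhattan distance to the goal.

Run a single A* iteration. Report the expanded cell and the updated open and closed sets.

step 1: expand (2,3) (f=7, h=4) → closed; open now [(0,5) g=3 f=9, (0,6) g=2 f=9, (1,3) g=4 f=7, (2,2) g=4 f=7, (3,3) g=4 f=9, (3,4) g=3 f=9, (3,5) g=2 f=9, (3,6) g=1 f=9]

expanded=(2,3); open=[(0,5) g=3 f=9, (0,6) g=2 f=9, (1,3) g=4 f=7, (2,2) g=4 f=7, (3,3) g=4 f=9, (3,4) g=3 f=9, (3,5) g=2 f=9, (3,6) g=1 f=9]; closed=[(1,5), (1,6), (2,3), (2,4), (2,5), (2,6)]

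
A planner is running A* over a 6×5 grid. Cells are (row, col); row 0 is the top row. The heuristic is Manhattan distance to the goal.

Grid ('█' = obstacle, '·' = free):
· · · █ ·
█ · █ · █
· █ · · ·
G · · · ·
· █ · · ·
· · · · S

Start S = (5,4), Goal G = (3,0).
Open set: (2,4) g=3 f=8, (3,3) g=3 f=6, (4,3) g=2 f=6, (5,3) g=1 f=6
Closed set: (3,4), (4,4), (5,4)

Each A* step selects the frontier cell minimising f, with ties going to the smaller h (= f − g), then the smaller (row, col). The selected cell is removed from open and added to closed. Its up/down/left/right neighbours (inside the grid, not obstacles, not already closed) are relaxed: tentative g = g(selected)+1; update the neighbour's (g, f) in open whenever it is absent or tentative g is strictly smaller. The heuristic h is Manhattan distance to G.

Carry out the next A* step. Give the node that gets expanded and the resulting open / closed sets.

step 1: expand (3,3) (f=6, h=3) → closed; open now [(2,3) g=4 f=8, (2,4) g=3 f=8, (3,2) g=4 f=6, (4,3) g=2 f=6, (5,3) g=1 f=6]

expanded=(3,3); open=[(2,3) g=4 f=8, (2,4) g=3 f=8, (3,2) g=4 f=6, (4,3) g=2 f=6, (5,3) g=1 f=6]; closed=[(3,3), (3,4), (4,4), (5,4)]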